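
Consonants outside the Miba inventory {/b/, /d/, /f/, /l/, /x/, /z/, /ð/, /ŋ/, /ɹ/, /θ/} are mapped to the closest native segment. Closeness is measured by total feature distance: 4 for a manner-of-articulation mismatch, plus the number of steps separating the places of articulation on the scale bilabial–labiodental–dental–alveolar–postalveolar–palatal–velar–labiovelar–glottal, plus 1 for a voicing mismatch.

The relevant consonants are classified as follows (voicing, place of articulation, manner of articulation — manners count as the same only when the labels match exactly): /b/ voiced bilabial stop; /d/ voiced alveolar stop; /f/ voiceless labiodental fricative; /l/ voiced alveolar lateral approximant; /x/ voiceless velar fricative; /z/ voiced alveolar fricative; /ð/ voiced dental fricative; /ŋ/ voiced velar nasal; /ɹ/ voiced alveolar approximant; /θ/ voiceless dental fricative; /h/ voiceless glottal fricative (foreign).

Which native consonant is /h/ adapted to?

x

/x/ is closest: same manner (fricative), place distance 2 (glottal→velar), same voicing; total 2. Next closest is /z/ at distance 6.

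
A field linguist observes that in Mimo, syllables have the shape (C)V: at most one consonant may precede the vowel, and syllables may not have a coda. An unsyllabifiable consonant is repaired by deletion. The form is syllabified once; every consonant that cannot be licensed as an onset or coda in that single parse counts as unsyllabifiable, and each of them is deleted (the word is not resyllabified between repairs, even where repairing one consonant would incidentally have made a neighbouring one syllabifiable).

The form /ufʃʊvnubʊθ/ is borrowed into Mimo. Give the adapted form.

Under (C)V, the unsyllabifiable consonants are /f/, /v/, /θ/ (no codas are permitted; onsets are limited to one consonant).
Deletion applies to /f/, /v/, /θ/.

uʃʊnubʊ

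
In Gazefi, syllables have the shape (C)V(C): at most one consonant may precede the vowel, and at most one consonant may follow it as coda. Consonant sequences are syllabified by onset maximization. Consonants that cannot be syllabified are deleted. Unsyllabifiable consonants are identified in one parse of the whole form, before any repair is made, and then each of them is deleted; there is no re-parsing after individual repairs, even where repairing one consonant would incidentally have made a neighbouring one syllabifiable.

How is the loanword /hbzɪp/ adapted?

zɪp

The consonants /h/, /b/ cannot be parsed into a legal (C)V(C) syllable (at most one coda consonant is licensed; onsets are limited to one consonant).
Each unlicensed consonant is deleted: /h/, /b/.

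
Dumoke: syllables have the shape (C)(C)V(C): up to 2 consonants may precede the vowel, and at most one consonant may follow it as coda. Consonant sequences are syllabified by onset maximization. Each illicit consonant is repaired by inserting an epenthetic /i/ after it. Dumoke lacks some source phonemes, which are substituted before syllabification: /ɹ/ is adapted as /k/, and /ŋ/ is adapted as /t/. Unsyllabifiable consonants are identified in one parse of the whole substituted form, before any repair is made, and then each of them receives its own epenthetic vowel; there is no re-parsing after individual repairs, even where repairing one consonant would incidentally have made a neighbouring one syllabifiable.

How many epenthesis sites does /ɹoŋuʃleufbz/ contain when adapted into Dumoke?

After substitution the input is /kotuʃleufbz/.
The unsyllabifiable consonants are /b/, /z/; each receives one epenthetic vowel.

2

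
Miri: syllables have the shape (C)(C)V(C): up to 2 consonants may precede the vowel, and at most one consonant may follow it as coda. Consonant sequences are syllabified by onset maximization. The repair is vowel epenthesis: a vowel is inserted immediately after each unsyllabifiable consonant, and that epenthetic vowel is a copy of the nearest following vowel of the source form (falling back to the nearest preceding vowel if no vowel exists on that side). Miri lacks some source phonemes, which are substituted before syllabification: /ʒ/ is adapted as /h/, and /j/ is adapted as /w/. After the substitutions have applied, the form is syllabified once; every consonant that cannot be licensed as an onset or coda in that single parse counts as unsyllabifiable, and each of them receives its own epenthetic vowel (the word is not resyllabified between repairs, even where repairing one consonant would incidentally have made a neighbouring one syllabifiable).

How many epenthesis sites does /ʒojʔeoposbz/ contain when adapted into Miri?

After substitution the input is /howʔeoposbz/.
The unsyllabifiable consonants are /b/, /z/; each receives one epenthetic vowel.

2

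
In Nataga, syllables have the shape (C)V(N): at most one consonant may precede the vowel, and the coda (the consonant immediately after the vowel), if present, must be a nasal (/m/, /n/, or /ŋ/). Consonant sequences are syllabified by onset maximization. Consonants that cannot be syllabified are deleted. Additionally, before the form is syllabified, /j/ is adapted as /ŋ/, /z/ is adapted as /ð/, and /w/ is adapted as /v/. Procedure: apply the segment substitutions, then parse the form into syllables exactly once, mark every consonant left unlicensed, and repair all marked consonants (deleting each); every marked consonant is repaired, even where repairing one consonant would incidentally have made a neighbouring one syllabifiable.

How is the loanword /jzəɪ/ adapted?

ðəɪ

Substitution: /j/ → /ŋ/, /z/ → /ð/, giving /ŋðəɪ/.
Syllabifying with onset maximization leaves /ŋ/ stranded (only a nasal (/m/, /n/, or /ŋ/) is licensed in coda position; onsets are limited to one consonant).
Each unlicensed consonant is deleted: /ŋ/.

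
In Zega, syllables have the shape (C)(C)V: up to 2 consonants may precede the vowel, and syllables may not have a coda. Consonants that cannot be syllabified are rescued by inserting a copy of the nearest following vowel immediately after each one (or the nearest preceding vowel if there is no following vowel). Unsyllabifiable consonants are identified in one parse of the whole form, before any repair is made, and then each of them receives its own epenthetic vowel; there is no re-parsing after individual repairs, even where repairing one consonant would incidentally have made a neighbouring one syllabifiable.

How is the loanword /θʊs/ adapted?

Syllabifying with onset maximization leaves /s/ stranded (no codas are permitted; onsets may contain at most 2 consonants).
Inserting the epenthetic vowel yields /s/ → /sʊ/.

θʊsʊ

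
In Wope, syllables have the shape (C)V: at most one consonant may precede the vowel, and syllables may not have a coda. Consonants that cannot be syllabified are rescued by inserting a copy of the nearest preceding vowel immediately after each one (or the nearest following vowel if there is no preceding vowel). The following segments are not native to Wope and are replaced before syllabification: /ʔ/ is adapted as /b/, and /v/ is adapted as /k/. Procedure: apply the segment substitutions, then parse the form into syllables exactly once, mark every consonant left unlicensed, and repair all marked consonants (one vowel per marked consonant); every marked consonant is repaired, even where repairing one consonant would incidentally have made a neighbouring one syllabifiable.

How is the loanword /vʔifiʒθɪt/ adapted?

kibifiʒiθɪtɪ

Substitution: /v/ → /k/, /ʔ/ → /b/, giving /kbifiʒθɪt/.
Under (C)V, the unsyllabifiable consonants are /k/, /ʒ/, /t/ (no codas are permitted; onsets are limited to one consonant).
Each unlicensed consonant becomes the onset of a new syllable: /k/ → /ki/, /ʒ/ → /ʒi/, /t/ → /tɪ/.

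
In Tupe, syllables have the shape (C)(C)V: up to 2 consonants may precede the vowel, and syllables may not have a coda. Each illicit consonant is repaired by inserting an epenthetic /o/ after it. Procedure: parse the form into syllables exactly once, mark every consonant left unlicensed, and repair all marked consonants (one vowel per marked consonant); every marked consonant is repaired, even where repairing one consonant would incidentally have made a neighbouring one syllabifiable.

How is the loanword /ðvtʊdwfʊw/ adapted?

ðovtʊdowfʊwo

Under (C)(C)V, the unsyllabifiable consonants are /ð/, /d/, /w/ (no codas are permitted; onsets may contain at most 2 consonants).
Each unlicensed consonant becomes the onset of a new syllable: /ð/ → /ðo/, /d/ → /do/, /w/ → /wo/.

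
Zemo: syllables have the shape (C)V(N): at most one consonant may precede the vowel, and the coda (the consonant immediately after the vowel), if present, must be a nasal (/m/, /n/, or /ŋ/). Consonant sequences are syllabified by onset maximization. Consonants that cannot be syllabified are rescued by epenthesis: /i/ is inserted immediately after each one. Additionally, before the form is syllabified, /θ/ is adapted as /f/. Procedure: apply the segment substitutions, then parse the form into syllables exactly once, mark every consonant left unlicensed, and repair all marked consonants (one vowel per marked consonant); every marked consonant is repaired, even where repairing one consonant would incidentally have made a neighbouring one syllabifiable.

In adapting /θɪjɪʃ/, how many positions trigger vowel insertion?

1

After substitution the input is /fɪjɪʃ/.
The unsyllabifiable consonants are /ʃ/; each receives one epenthetic vowel.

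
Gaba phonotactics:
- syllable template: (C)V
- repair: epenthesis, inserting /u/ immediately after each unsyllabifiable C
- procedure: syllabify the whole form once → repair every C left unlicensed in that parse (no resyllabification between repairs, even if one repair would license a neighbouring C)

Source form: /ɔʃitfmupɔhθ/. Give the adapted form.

Under (C)V, the unsyllabifiable consonants are /t/, /f/, /h/, /θ/ (no codas are permitted; onsets are limited to one consonant).
Each unlicensed consonant becomes the onset of a new syllable: /t/ → /tu/, /f/ → /fu/, /h/ → /hu/, /θ/ → /θu/.

ɔʃitufumupɔhuθu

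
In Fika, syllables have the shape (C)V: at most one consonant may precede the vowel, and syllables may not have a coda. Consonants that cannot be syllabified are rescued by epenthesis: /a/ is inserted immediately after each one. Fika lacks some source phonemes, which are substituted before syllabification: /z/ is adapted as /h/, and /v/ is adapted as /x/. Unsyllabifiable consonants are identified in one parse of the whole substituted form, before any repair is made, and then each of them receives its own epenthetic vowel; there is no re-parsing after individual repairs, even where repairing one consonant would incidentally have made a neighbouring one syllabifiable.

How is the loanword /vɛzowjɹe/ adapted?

Substitution: /v/ → /x/, /z/ → /h/, giving /xɛhowjɹe/.
The consonants /w/, /j/ cannot be parsed into a legal (C)V syllable (no codas are permitted; onsets are limited to one consonant).
Epenthesis after each stranded consonant: /w/ → /wa/, /j/ → /ja/.

xɛhowajaɹe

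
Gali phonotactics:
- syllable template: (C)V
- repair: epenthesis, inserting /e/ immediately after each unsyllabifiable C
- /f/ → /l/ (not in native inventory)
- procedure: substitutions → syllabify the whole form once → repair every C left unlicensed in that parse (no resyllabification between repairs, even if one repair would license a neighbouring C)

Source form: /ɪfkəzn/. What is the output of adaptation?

Substitution: /f/ → /l/, giving /ɪlkəzn/.
The consonants /l/, /z/, /n/ cannot be parsed into a legal (C)V syllable (no codas are permitted; onsets are limited to one consonant).
Inserting the epenthetic vowel yields /l/ → /le/, /z/ → /ze/, /n/ → /ne/.

ɪlekəzene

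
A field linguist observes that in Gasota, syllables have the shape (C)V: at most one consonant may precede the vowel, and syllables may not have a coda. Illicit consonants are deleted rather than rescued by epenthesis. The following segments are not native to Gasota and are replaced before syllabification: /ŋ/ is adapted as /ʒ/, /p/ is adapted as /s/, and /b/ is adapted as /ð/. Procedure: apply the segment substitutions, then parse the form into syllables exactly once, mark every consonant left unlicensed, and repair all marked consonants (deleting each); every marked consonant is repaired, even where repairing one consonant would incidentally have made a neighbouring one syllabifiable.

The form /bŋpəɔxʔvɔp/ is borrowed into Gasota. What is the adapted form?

səɔvɔ

Substitution: /b/ → /ð/, /ŋ/ → /ʒ/, /p/ → /s/, giving /ðʒsəɔxʔvɔs/.
Syllabifying with onset maximization leaves /ð/, /ʒ/, /x/, /ʔ/, /s/ stranded (no codas are permitted; onsets are limited to one consonant).
Deleting the stranded consonants removes /ð/, /ʒ/, /x/, /ʔ/, /s/.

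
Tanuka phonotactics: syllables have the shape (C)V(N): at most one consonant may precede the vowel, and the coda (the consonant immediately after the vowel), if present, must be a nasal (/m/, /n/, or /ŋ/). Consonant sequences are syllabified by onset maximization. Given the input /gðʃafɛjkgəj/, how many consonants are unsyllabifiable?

5

The consonants /g/, /ð/, /j/, /k/, /j/ cannot be parsed into a legal (C)V(N) syllable (only a nasal (/m/, /n/, or /ŋ/) is licensed in coda position; onsets are limited to one consonant).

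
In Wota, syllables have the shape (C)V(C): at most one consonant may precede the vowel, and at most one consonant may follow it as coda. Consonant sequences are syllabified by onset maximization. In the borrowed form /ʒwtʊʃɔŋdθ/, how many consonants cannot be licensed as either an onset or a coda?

Under (C)V(C), the unsyllabifiable consonants are /ʒ/, /w/, /d/, /θ/ (at most one coda consonant is licensed; onsets are limited to one consonant).

4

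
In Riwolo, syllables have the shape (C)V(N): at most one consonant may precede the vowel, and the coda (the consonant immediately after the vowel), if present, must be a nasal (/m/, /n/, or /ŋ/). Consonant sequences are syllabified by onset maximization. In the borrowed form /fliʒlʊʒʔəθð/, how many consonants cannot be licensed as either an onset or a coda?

5

Under (C)V(N), the unsyllabifiable consonants are /f/, /ʒ/, /ʒ/, /θ/, /ð/ (only a nasal (/m/, /n/, or /ŋ/) is licensed in coda position; onsets are limited to one consonant).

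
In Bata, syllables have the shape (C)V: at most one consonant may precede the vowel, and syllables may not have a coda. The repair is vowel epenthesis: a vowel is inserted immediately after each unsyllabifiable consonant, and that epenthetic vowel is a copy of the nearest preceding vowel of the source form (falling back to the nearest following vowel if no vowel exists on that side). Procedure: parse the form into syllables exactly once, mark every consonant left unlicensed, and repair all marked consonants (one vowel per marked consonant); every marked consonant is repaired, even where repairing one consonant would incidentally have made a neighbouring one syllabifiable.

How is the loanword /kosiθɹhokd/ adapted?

Under (C)V, the unsyllabifiable consonants are /θ/, /ɹ/, /k/, /d/ (no codas are permitted; onsets are limited to one consonant).
Epenthesis after each stranded consonant: /θ/ → /θi/, /ɹ/ → /ɹi/, /k/ → /ko/, /d/ → /do/.

kosiθiɹihokodo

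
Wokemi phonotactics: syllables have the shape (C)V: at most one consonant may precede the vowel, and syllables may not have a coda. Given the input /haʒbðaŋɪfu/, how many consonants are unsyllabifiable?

Under (C)V, the unsyllabifiable consonants are /ʒ/, /b/ (no codas are permitted; onsets are limited to one consonant).

2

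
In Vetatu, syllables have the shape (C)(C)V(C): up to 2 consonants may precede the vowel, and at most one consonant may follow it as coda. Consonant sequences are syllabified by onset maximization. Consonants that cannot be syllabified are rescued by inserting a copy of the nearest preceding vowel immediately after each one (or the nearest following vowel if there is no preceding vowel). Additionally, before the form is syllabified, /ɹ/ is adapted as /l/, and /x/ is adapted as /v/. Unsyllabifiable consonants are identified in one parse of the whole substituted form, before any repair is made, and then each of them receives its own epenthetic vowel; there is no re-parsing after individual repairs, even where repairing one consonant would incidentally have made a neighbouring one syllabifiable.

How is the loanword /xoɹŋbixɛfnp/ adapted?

volŋbivɛfnɛpɛ

Substitution: /x/ → /v/, /ɹ/ → /l/, giving /volŋbivɛfnp/.
Syllabifying with onset maximization leaves /n/, /p/ stranded (at most one coda consonant is licensed; onsets may contain at most 2 consonants).
Inserting the epenthetic vowel yields /n/ → /nɛ/, /p/ → /pɛ/.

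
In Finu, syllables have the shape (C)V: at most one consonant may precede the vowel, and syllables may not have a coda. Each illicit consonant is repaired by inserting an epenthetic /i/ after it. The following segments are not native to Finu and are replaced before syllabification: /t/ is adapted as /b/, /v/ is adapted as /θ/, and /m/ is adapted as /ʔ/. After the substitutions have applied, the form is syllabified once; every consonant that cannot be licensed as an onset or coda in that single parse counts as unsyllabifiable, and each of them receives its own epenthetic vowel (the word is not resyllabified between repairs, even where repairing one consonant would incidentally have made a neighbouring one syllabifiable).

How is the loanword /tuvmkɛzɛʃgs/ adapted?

buθiʔikɛzɛʃigisi

Substitution: /t/ → /b/, /v/ → /θ/, /m/ → /ʔ/, giving /buθʔkɛzɛʃgs/.
Syllabifying with onset maximization leaves /θ/, /ʔ/, /ʃ/, /g/, /s/ stranded (no codas are permitted; onsets are limited to one consonant).
Each unlicensed consonant becomes the onset of a new syllable: /θ/ → /θi/, /ʔ/ → /ʔi/, /ʃ/ → /ʃi/, /g/ → /gi/, /s/ → /si/.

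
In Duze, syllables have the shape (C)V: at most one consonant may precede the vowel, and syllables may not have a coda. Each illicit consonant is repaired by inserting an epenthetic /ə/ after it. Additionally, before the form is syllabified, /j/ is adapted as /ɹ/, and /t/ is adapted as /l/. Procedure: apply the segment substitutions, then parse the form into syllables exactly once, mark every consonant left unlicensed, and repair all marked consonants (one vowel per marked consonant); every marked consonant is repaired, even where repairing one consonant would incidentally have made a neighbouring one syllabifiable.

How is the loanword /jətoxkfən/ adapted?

ɹəloxəkəfənə

Substitution: /j/ → /ɹ/, /t/ → /l/, giving /ɹəloxkfən/.
The consonants /x/, /k/, /n/ cannot be parsed into a legal (C)V syllable (no codas are permitted; onsets are limited to one consonant).
Inserting the epenthetic vowel yields /x/ → /xə/, /k/ → /kə/, /n/ → /nə/.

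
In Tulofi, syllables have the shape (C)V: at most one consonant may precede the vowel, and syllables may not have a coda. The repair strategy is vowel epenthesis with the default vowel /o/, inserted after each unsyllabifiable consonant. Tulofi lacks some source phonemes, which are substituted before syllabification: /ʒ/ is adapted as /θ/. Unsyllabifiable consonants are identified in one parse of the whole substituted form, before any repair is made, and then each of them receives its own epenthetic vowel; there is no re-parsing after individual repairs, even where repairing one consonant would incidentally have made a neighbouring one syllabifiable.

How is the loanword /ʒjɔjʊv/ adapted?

Substitution: /ʒ/ → /θ/, giving /θjɔjʊv/.
Syllabifying with onset maximization leaves /θ/, /v/ stranded (no codas are permitted; onsets are limited to one consonant).
Each unlicensed consonant becomes the onset of a new syllable: /θ/ → /θo/, /v/ → /vo/.

θojɔjʊvo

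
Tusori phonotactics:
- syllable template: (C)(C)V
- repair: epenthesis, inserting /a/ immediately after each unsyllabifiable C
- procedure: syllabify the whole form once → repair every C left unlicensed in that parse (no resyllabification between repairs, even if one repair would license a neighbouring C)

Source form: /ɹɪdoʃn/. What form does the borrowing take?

Under (C)(C)V, the unsyllabifiable consonants are /ʃ/, /n/ (no codas are permitted; onsets may contain at most 2 consonants).
Epenthesis after each stranded consonant: /ʃ/ → /ʃa/, /n/ → /na/.

ɹɪdoʃana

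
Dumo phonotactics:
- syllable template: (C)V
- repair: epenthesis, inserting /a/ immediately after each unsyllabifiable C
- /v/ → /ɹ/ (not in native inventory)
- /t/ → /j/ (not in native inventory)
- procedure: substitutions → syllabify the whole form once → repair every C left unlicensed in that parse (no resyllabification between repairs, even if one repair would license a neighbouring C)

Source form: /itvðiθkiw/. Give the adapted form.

ijaɹaðiθakiwa

Substitution: /t/ → /j/, /v/ → /ɹ/, giving /ijɹðiθkiw/.
The consonants /j/, /ɹ/, /θ/, /w/ cannot be parsed into a legal (C)V syllable (no codas are permitted; onsets are limited to one consonant).
Inserting the epenthetic vowel yields /j/ → /ja/, /ɹ/ → /ɹa/, /θ/ → /θa/, /w/ → /wa/.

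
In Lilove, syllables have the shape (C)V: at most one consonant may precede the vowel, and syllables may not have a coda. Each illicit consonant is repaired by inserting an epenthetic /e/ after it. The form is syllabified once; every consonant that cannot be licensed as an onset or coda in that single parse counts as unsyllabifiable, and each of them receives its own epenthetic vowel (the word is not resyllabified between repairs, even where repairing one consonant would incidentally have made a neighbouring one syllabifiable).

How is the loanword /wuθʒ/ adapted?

Syllabifying with onset maximization leaves /θ/, /ʒ/ stranded (no codas are permitted; onsets are limited to one consonant).
Inserting the epenthetic vowel yields /θ/ → /θe/, /ʒ/ → /ʒe/.

wuθeʒe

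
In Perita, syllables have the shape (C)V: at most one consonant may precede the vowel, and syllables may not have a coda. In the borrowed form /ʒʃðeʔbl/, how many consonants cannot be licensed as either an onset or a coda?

The consonants /ʒ/, /ʃ/, /ʔ/, /b/, /l/ cannot be parsed into a legal (C)V syllable (no codas are permitted; onsets are limited to one consonant).

5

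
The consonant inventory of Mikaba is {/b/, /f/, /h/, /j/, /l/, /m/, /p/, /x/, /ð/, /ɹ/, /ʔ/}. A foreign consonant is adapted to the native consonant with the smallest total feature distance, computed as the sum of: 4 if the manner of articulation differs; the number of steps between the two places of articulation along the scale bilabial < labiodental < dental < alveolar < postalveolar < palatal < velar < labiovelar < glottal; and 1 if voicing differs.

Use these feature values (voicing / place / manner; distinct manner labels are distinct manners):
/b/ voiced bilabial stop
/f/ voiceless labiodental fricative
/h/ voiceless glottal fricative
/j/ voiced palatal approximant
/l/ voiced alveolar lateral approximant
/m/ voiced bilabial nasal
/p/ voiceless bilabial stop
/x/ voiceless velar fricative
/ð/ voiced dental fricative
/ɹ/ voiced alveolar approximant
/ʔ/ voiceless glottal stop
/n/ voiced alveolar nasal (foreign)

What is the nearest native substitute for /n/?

m

/m/ is closest: same manner (nasal), place distance 3 (alveolar→bilabial), same voicing; total 3. Next closest is /l/ at distance 4.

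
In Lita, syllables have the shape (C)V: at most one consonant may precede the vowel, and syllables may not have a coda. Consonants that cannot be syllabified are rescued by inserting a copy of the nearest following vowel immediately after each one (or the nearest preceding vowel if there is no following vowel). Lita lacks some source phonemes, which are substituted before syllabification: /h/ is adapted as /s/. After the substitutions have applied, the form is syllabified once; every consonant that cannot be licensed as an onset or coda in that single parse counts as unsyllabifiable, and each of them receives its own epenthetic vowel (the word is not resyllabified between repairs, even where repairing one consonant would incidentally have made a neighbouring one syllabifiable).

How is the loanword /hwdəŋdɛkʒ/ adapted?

səwədəŋɛdɛkɛʒɛ

Substitution: /h/ → /s/, giving /swdəŋdɛkʒ/.
The consonants /s/, /w/, /ŋ/, /k/, /ʒ/ cannot be parsed into a legal (C)V syllable (no codas are permitted; onsets are limited to one consonant).
Each unlicensed consonant becomes the onset of a new syllable: /s/ → /sə/, /w/ → /wə/, /ŋ/ → /ŋɛ/, /k/ → /kɛ/, /ʒ/ → /ʒɛ/.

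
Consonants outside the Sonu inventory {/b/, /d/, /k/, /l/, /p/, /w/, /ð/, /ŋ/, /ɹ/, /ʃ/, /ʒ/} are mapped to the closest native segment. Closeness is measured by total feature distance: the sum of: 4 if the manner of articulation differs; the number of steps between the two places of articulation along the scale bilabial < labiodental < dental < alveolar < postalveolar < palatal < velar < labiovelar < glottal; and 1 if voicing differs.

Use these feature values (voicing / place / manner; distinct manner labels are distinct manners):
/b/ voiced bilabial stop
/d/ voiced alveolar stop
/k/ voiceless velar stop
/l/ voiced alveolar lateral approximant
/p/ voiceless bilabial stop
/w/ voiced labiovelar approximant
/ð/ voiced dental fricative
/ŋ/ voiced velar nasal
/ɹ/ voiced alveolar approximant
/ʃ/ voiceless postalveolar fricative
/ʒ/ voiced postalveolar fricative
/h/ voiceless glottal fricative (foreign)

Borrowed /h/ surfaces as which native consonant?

/ʃ/ is closest: same manner (fricative), place distance 4 (glottal→postalveolar), same voicing; total 4. Next closest is /ʒ/ at distance 5.

ʃ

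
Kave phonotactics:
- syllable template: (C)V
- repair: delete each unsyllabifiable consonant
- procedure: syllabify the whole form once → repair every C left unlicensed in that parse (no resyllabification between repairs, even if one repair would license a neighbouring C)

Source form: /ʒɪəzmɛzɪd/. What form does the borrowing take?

ʒɪəmɛzɪ

The consonants /z/, /d/ cannot be parsed into a legal (C)V syllable (no codas are permitted; onsets are limited to one consonant).
Deletion applies to /z/, /d/.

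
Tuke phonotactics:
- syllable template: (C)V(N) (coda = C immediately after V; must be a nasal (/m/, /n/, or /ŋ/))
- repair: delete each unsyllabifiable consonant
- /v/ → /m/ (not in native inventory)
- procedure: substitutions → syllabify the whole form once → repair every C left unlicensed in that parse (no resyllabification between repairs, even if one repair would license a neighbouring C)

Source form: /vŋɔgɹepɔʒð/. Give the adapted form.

ŋɔɹepɔ

Substitution: /v/ → /m/, giving /mŋɔgɹepɔʒð/.
The consonants /m/, /g/, /ʒ/, /ð/ cannot be parsed into a legal (C)V(N) syllable (only a nasal (/m/, /n/, or /ŋ/) is licensed in coda position; onsets are limited to one consonant).
Each unlicensed consonant is deleted: /m/, /g/, /ʒ/, /ð/.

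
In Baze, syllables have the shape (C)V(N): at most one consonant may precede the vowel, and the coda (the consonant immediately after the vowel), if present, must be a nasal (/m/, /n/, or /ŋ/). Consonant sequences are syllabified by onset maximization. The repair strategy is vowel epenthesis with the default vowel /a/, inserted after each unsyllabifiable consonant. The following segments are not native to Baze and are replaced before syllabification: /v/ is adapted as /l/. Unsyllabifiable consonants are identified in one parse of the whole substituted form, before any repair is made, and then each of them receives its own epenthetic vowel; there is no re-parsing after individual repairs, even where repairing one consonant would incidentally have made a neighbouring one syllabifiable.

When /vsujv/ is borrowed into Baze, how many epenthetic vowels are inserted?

3

After substitution the input is /lsujl/.
The unsyllabifiable consonants are /l/, /j/, /l/; each receives one epenthetic vowel.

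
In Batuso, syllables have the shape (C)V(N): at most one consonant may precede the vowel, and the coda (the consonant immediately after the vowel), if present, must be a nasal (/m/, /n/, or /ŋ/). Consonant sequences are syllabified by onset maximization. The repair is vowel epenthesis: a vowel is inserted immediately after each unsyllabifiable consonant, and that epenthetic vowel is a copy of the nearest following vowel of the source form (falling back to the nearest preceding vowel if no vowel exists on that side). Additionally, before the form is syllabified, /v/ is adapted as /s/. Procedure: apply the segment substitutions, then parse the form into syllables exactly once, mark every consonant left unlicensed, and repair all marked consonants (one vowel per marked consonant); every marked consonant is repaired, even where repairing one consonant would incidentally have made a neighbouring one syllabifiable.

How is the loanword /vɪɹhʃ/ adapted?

sɪɹɪhɪʃɪ

Substitution: /v/ → /s/, giving /sɪɹhʃ/.
Syllabifying with onset maximization leaves /ɹ/, /h/, /ʃ/ stranded (only a nasal (/m/, /n/, or /ŋ/) is licensed in coda position; onsets are limited to one consonant).
Each unlicensed consonant becomes the onset of a new syllable: /ɹ/ → /ɹɪ/, /h/ → /hɪ/, /ʃ/ → /ʃɪ/.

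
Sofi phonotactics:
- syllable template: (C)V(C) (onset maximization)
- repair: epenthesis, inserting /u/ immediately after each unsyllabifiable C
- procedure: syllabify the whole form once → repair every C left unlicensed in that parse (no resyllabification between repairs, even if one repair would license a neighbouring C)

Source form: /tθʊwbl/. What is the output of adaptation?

Under (C)V(C), the unsyllabifiable consonants are /t/, /b/, /l/ (at most one coda consonant is licensed; onsets are limited to one consonant).
Each unlicensed consonant becomes the onset of a new syllable: /t/ → /tu/, /b/ → /bu/, /l/ → /lu/.

tuθʊwbulu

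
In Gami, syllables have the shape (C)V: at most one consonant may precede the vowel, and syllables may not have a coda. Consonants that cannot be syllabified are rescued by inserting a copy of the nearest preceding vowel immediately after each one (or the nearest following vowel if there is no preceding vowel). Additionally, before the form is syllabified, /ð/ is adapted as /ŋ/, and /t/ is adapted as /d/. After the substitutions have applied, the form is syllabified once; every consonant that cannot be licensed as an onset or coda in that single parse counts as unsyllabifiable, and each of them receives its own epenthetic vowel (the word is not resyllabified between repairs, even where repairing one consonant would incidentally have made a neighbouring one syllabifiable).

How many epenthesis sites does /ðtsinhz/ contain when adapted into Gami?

After substitution the input is /ŋdsinhz/.
The unsyllabifiable consonants are /ŋ/, /d/, /n/, /h/, /z/; each receives one epenthetic vowel.

5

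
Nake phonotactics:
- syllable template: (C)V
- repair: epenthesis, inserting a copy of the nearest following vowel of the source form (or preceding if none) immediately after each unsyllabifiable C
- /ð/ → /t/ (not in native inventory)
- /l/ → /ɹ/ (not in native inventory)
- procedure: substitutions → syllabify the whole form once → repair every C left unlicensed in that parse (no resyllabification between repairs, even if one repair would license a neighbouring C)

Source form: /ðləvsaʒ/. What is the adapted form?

Substitution: /ð/ → /t/, /l/ → /ɹ/, giving /tɹəvsaʒ/.
Syllabifying with onset maximization leaves /t/, /v/, /ʒ/ stranded (no codas are permitted; onsets are limited to one consonant).
Each unlicensed consonant becomes the onset of a new syllable: /t/ → /tə/, /v/ → /va/, /ʒ/ → /ʒa/.

təɹəvasaʒa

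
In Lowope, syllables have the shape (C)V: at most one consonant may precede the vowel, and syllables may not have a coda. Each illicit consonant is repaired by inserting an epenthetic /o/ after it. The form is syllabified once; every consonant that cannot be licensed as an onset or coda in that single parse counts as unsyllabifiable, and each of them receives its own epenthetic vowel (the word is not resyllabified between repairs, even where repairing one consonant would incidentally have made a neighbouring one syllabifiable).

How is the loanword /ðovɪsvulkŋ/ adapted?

ðovɪsovulokoŋo

The consonants /s/, /l/, /k/, /ŋ/ cannot be parsed into a legal (C)V syllable (no codas are permitted; onsets are limited to one consonant).
Each unlicensed consonant becomes the onset of a new syllable: /s/ → /so/, /l/ → /lo/, /k/ → /ko/, /ŋ/ → /ŋo/.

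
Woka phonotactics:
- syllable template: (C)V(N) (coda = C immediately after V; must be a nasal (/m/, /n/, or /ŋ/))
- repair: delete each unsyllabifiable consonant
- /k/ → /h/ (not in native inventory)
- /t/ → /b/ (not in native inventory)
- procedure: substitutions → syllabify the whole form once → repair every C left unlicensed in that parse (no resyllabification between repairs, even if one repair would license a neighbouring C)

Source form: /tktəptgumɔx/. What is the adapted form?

Substitution: /t/ → /b/, /k/ → /h/, giving /bhbəpbgumɔx/.
Under (C)V(N), the unsyllabifiable consonants are /b/, /h/, /p/, /b/, /x/ (only a nasal (/m/, /n/, or /ŋ/) is licensed in coda position; onsets are limited to one consonant).
Deleting the stranded consonants removes /b/, /h/, /p/, /b/, /x/.

bəgumɔ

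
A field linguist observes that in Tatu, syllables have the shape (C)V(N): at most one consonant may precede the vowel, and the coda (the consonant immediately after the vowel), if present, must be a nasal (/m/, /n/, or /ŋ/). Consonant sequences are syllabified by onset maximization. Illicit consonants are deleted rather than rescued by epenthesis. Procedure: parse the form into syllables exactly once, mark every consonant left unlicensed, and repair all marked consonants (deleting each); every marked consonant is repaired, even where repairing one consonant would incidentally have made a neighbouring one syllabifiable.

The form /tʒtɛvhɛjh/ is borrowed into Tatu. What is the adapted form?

tɛhɛ

Syllabifying with onset maximization leaves /t/, /ʒ/, /v/, /j/, /h/ stranded (only a nasal (/m/, /n/, or /ŋ/) is licensed in coda position; onsets are limited to one consonant).
Each unlicensed consonant is deleted: /t/, /ʒ/, /v/, /j/, /h/.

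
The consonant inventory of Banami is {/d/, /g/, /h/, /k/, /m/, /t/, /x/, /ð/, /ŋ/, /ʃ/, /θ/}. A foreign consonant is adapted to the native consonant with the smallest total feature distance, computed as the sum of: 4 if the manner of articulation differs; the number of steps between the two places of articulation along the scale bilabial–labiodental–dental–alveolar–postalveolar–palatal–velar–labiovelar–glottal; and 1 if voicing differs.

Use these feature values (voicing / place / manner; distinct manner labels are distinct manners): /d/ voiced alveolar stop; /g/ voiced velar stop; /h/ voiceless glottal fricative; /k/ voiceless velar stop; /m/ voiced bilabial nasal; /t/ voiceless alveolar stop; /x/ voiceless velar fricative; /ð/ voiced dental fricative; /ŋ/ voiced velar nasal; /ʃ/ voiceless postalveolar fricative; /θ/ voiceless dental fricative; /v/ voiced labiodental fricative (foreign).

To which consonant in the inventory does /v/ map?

ð

/ð/ is closest: same manner (fricative), place distance 1 (labiodental→dental), same voicing; total 1. Next closest is /θ/ at distance 2.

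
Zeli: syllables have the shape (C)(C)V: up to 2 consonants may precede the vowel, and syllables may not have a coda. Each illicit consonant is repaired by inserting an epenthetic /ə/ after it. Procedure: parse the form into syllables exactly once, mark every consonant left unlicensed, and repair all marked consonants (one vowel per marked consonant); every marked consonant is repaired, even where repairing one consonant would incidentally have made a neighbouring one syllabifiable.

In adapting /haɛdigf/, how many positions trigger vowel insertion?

2

The unsyllabifiable consonants are /g/, /f/; each receives one epenthetic vowel.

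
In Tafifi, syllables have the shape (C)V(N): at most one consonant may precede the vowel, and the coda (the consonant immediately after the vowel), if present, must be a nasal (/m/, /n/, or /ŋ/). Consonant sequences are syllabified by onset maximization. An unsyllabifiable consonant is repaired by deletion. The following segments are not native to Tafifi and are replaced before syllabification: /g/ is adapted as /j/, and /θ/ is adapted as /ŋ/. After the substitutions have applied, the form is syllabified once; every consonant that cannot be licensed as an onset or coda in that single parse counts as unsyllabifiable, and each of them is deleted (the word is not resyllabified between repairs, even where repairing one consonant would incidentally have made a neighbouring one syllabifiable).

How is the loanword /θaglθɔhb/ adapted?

ŋaŋɔ

Substitution: /θ/ → /ŋ/, /g/ → /j/, giving /ŋajlŋɔhb/.
The consonants /j/, /l/, /h/, /b/ cannot be parsed into a legal (C)V(N) syllable (only a nasal (/m/, /n/, or /ŋ/) is licensed in coda position; onsets are limited to one consonant).
Deleting the stranded consonants removes /j/, /l/, /h/, /b/.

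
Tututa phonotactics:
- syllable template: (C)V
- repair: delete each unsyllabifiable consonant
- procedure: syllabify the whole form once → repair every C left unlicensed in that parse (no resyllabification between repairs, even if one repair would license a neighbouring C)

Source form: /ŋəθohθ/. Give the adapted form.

ŋəθo

Under (C)V, the unsyllabifiable consonants are /h/, /θ/ (no codas are permitted; onsets are limited to one consonant).
Deleting the stranded consonants removes /h/, /θ/.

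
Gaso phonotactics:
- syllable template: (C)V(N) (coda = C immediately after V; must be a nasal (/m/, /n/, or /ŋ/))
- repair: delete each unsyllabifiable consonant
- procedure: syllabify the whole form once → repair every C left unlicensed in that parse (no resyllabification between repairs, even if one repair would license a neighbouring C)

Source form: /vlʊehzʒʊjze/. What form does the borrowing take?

lʊeʒʊze

Under (C)V(N), the unsyllabifiable consonants are /v/, /h/, /z/, /j/ (only a nasal (/m/, /n/, or /ŋ/) is licensed in coda position; onsets are limited to one consonant).
Deletion applies to /v/, /h/, /z/, /j/.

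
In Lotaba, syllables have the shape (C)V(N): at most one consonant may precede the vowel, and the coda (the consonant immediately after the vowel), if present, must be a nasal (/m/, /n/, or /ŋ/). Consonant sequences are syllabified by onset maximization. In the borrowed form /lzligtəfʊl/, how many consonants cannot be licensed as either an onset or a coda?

Under (C)V(N), the unsyllabifiable consonants are /l/, /z/, /g/, /l/ (only a nasal (/m/, /n/, or /ŋ/) is licensed in coda position; onsets are limited to one consonant).

4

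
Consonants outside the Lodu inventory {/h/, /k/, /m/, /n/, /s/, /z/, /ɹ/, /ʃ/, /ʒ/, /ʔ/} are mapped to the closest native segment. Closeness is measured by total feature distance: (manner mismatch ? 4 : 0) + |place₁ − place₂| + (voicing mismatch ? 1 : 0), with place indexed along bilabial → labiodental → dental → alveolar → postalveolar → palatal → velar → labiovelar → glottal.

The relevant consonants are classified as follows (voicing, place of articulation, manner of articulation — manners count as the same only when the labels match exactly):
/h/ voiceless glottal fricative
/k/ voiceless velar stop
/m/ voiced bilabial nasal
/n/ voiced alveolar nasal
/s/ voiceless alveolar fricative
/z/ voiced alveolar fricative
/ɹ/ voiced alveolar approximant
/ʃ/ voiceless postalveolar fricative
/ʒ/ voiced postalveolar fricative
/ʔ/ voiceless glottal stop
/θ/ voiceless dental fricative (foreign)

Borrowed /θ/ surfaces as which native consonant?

s

/s/ is closest: same manner (fricative), place distance 1 (dental→alveolar), same voicing; total 1. Next closest is /z/ at distance 2.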